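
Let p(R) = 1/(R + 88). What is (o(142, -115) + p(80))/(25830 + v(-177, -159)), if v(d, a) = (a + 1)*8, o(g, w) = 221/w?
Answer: -37013/474615120 ≈ -7.7985e-5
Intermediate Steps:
v(d, a) = 8 + 8*a (v(d, a) = (1 + a)*8 = 8 + 8*a)
p(R) = 1/(88 + R)
(o(142, -115) + p(80))/(25830 + v(-177, -159)) = (221/(-115) + 1/(88 + 80))/(25830 + (8 + 8*(-159))) = (221*(-1/115) + 1/168)/(25830 + (8 - 1272)) = (-221/115 + 1/168)/(25830 - 1264) = -37013/19320/24566 = -37013/19320*1/24566 = -37013/474615120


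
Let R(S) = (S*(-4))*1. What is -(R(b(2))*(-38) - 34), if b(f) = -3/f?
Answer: 262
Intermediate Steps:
R(S) = -4*S (R(S) = -4*S*1 = -4*S)
-(R(b(2))*(-38) - 34) = -(-(-12)/2*(-38) - 34) = -(-4*(-3/2)*(-38) - 34) = -(6*(-38) - 34) = -(-228 - 34) = -1*(-262) = 262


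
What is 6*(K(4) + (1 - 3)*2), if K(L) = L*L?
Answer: 72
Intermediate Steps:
K(L) = L²
6*(K(4) + (1 - 3)*2) = 6*(4² + (1 - 3)*2) = 6*(16 - 2*2) = 6*(16 - 4) = 6*12 = 72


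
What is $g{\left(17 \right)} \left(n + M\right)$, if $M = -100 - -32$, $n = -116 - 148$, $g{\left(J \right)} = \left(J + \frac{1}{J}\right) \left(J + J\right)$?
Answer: $-192560$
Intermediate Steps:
$g{\left(J \right)} = 2 J \left(J + \frac{1}{J}\right)$ ($g{\left(J \right)} = \left(J + \frac{1}{J}\right) 2 J = 2 J \left(J + \frac{1}{J}\right)$)
$n = -264$ ($n = -116 - 148 = -264$)
$M = -68$ ($M = -100 + 32 = -68$)
$g{\left(17 \right)} \left(n + M\right) = \left(2 + 2 \cdot 17^{2}\right) \left(-264 - 68\right) = \left(2 + 2 \cdot 289\right) \left(-332\right) = \left(2 + 578\right) \left(-332\right) = 580 \left(-332\right) = -192560$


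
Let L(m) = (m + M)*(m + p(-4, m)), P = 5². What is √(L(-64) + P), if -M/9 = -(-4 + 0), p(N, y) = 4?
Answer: 5*√241 ≈ 77.621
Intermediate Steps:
P = 25
M = -36 (M = -(-9)*(-4 + 0) = -(-9)*(-4) = -9*4 = -36)
L(m) = (-36 + m)*(4 + m) (L(m) = (m - 36)*(m + 4) = (-36 + m)*(4 + m))
√(L(-64) + P) = √((-144 + (-64)² - 32*(-64)) + 25) = √((-144 + 4096 + 2048) + 25) = √(6000 + 25) = √6025 = 5*√241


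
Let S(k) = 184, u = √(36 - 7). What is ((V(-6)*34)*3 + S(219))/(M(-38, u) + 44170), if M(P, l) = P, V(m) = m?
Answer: -107/11033 ≈ -0.0096982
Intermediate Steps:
u = √29 ≈ 5.3852
((V(-6)*34)*3 + S(219))/(M(-38, u) + 44170) = (-6*34*3 + 184)/(-38 + 44170) = (-204*3 + 184)/44132 = (-612 + 184)*(1/44132) = -428*1/44132 = -107/11033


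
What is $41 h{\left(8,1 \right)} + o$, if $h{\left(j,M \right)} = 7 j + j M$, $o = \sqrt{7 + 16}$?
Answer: $2624 + \sqrt{23} \approx 2628.8$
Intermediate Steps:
$o = \sqrt{23} \approx 4.7958$
$h{\left(j,M \right)} = 7 j + M j$
$41 h{\left(8,1 \right)} + o = 41 \cdot 8 \left(7 + 1\right) + \sqrt{23} = 41 \cdot 8 \cdot 8 + \sqrt{23} = 41 \cdot 64 + \sqrt{23} = 2624 + \sqrt{23}$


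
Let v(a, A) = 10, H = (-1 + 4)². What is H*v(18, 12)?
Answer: 90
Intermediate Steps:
H = 9 (H = 3² = 9)
H*v(18, 12) = 9*10 = 90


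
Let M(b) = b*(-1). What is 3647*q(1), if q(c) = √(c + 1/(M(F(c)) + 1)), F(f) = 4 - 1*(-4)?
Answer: 521*√42 ≈ 3376.5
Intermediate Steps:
F(f) = 8 (F(f) = 4 + 4 = 8)
M(b) = -b
q(c) = √(-⅐ + c) (q(c) = √(c + 1/(-1*8 + 1)) = √(c + 1/(-8 + 1)) = √(c + 1/(-7)) = √(c - ⅐) = √(-⅐ + c))
3647*q(1) = 3647*(√(-7 + 49*1)/7) = 3647*(√(-7 + 49)/7) = 3647*(√42/7) = 521*√42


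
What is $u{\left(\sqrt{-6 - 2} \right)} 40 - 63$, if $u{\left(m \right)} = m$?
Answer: $-63 + 80 i \sqrt{2} \approx -63.0 + 113.14 i$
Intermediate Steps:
$u{\left(\sqrt{-6 - 2} \right)} 40 - 63 = \sqrt{-6 - 2} \cdot 40 - 63 = \sqrt{-8} \cdot 40 - 63 = 2 i \sqrt{2} \cdot 40 - 63 = 80 i \sqrt{2} - 63 = -63 + 80 i \sqrt{2}$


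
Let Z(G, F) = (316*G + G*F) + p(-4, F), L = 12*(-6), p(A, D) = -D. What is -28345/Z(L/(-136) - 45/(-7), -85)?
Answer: -481865/28769 ≈ -16.749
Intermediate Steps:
L = -72
Z(G, F) = -F + 316*G + F*G (Z(G, F) = (316*G + G*F) - F = (316*G + F*G) - F = -F + 316*G + F*G)
-28345/Z(L/(-136) - 45/(-7), -85) = -28345/(-1*(-85) + 316*(-72/(-136) - 45/(-7)) - 85*(-72/(-136) - 45/(-7))) = -28345/(85 + 316*(-72*(-1/136) - 45*(-1/7)) - 85*(-72*(-1/136) - 45*(-1/7))) = -28345/(85 + 316*(9/17 + 45/7) - 85*(9/17 + 45/7)) = -28345/(85 + 316*(828/119) - 85*828/119) = -28345/(85 + 261648/119 - 4140/7) = -28345/28769/17 = -28345*17/28769 = -481865/28769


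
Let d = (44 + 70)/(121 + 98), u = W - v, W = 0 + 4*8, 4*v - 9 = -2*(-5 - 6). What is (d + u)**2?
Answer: 52316289/85264 ≈ 613.58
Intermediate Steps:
v = 31/4 (v = 9/4 + (-2*(-5 - 6))/4 = 9/4 + (-2*(-11))/4 = 9/4 + (1/4)*22 = 9/4 + 11/2 = 31/4 ≈ 7.7500)
W = 32 (W = 0 + 32 = 32)
u = 97/4 (u = 32 - 1*31/4 = 32 - 31/4 = 97/4 ≈ 24.250)
d = 38/73 (d = 114/219 = 114*(1/219) = 38/73 ≈ 0.52055)
(d + u)**2 = (38/73 + 97/4)**2 = (7233/292)**2 = 52316289/85264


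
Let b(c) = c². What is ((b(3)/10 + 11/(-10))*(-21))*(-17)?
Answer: -357/5 ≈ -71.400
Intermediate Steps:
((b(3)/10 + 11/(-10))*(-21))*(-17) = ((3²/10 + 11/(-10))*(-21))*(-17) = ((9*(⅒) + 11*(-⅒))*(-21))*(-17) = ((9/10 - 11/10)*(-21))*(-17) = -⅕*(-21)*(-17) = (21/5)*(-17) = -357/5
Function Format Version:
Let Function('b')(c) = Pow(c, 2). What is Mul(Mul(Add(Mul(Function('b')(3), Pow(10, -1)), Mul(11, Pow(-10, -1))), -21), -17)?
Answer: Rational(-357, 5) ≈ -71.400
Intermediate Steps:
Mul(Mul(Add(Mul(Function('b')(3), Pow(10, -1)), Mul(11, Pow(-10, -1))), -21), -17) = Mul(Mul(Add(Mul(Pow(3, 2), Pow(10, -1)), Mul(11, Pow(-10, -1))), -21), -17) = Mul(Mul(Add(Mul(9, Rational(1, 10)), Mul(11, Rational(-1, 10))), -21), -17) = Mul(Mul(Add(Rational(9, 10), Rational(-11, 10)), -21), -17) = Mul(Mul(Rational(-1, 5), -21), -17) = Mul(Rational(21, 5), -17) = Rational(-357, 5)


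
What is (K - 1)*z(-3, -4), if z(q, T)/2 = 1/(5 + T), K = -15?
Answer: -32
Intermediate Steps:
z(q, T) = 2/(5 + T)
(K - 1)*z(-3, -4) = (-15 - 1)*(2/(5 - 4)) = -32/1 = -32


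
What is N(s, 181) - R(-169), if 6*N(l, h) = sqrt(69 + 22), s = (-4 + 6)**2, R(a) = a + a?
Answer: 338 + sqrt(91)/6 ≈ 339.59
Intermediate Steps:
R(a) = 2*a
s = 4 (s = 2**2 = 4)
N(l, h) = sqrt(91)/6 (N(l, h) = sqrt(69 + 22)/6 = sqrt(91)/6)
N(s, 181) - R(-169) = sqrt(91)/6 - 2*(-169) = sqrt(91)/6 - 1*(-338) = sqrt(91)/6 + 338 = 338 + sqrt(91)/6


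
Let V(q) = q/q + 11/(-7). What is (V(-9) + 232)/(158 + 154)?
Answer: 135/182 ≈ 0.74176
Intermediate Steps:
V(q) = -4/7 (V(q) = 1 + 11*(-⅐) = 1 - 11/7 = -4/7)
(V(-9) + 232)/(158 + 154) = (-4/7 + 232)/(158 + 154) = (1620/7)/312 = (1620/7)*(1/312) = 135/182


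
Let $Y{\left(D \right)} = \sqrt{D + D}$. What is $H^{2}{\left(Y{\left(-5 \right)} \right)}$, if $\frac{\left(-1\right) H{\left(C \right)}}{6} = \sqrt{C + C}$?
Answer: $72 i \sqrt{10} \approx 227.68 i$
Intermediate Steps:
$Y{\left(D \right)} = \sqrt{2} \sqrt{D}$ ($Y{\left(D \right)} = \sqrt{2 D} = \sqrt{2} \sqrt{D}$)
$H{\left(C \right)} = - 6 \sqrt{2} \sqrt{C}$ ($H{\left(C \right)} = - 6 \sqrt{C + C} = - 6 \sqrt{2 C} = - 6 \sqrt{2} \sqrt{C}$)
$H^{2}{\left(Y{\left(-5 \right)} \right)} = \left(- 6 \sqrt{2} \sqrt{\sqrt{2} \sqrt{-5}}\right)^{2} = \left(- 6 \sqrt{2} \sqrt{\sqrt{2} i \sqrt{5}}\right)^{2} = \left(- 6 \sqrt{2} \sqrt{i \sqrt{10}}\right)^{2} = \left(- 6 \sqrt{2} \sqrt[4]{10} \sqrt{i}\right)^{2} = \left(- 6 \cdot 2^{\frac{3}{4}} \sqrt[4]{5} \sqrt{i}\right)^{2} = 72 i \sqrt{10}$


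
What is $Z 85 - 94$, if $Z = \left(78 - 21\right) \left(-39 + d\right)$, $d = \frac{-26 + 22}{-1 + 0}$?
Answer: $-169669$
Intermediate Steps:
$d = 4$ ($d = - \frac{4}{-1} = \left(-4\right) \left(-1\right) = 4$)
$Z = -1995$ ($Z = \left(78 - 21\right) \left(-39 + 4\right) = 57 \left(-35\right) = -1995$)
$Z 85 - 94 = \left(-1995\right) 85 - 94 = -169575 - 94 = -169669$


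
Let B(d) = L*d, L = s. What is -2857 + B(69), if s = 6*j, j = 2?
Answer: -2029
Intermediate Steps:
s = 12 (s = 6*2 = 12)
L = 12
B(d) = 12*d
-2857 + B(69) = -2857 + 12*69 = -2857 + 828 = -2029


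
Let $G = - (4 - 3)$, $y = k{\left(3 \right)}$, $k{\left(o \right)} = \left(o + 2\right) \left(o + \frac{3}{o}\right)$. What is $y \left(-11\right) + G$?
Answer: $-221$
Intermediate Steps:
$k{\left(o \right)} = \left(2 + o\right) \left(o + \frac{3}{o}\right)$
$y = 20$ ($y = 3 + 3^{2} + 2 \cdot 3 + \frac{6}{3} = 3 + 9 + 6 + 6 \cdot \frac{1}{3} = 3 + 9 + 6 + 2 = 20$)
$G = -1$ ($G = - (4 - 3) = \left(-1\right) 1 = -1$)
$y \left(-11\right) + G = 20 \left(-11\right) - 1 = -220 - 1 = -221$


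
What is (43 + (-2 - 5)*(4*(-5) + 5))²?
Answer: 21904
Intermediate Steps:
(43 + (-2 - 5)*(4*(-5) + 5))² = (43 - 7*(-20 + 5))² = (43 - 7*(-15))² = (43 + 105)² = 148² = 21904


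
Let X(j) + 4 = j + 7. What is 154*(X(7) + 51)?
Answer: 9394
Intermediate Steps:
X(j) = 3 + j (X(j) = -4 + (j + 7) = -4 + (7 + j) = 3 + j)
154*(X(7) + 51) = 154*((3 + 7) + 51) = 154*(10 + 51) = 154*61 = 9394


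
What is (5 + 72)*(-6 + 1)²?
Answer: 1925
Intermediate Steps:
(5 + 72)*(-6 + 1)² = 77*(-5)² = 77*25 = 1925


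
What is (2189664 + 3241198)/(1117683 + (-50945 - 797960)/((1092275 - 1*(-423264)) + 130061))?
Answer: 1787405301440/367851659179 ≈ 4.8590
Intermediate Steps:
(2189664 + 3241198)/(1117683 + (-50945 - 797960)/((1092275 - 1*(-423264)) + 130061)) = 5430862/(1117683 - 848905/((1092275 + 423264) + 130061)) = 5430862/(1117683 - 848905/(1515539 + 130061)) = 5430862/(1117683 - 848905/1645600) = 5430862/(1117683 - 848905*1/1645600) = 5430862/(1117683 - 169781/329120) = 5430862/(367851659179/329120) = 5430862*(329120/367851659179) = 1787405301440/367851659179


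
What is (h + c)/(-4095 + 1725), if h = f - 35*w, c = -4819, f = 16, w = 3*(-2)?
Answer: 1531/790 ≈ 1.9380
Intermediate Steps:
w = -6
h = 226 (h = 16 - 35*(-6) = 16 + 210 = 226)
(h + c)/(-4095 + 1725) = (226 - 4819)/(-4095 + 1725) = -4593/(-2370) = -4593*(-1/2370) = 1531/790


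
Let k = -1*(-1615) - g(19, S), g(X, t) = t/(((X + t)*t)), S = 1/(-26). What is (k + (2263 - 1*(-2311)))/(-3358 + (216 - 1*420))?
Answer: -3051151/1756066 ≈ -1.7375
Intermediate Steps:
S = -1/26 ≈ -0.038462
g(X, t) = 1/(X + t) (g(X, t) = t/((t*(X + t))) = t*(1/(t*(X + t))) = 1/(X + t))
k = 796169/493 (k = -1*(-1615) - 1/(19 - 1/26) = 1615 - 1/493/26 = 1615 - 1*26/493 = 1615 - 26/493 = 796169/493 ≈ 1614.9)
(k + (2263 - 1*(-2311)))/(-3358 + (216 - 1*420)) = (796169/493 + (2263 - 1*(-2311)))/(-3358 + (216 - 1*420)) = (796169/493 + (2263 + 2311))/(-3358 + (216 - 420)) = (796169/493 + 4574)/(-3358 - 204) = (3051151/493)/(-3562) = (3051151/493)*(-1/3562) = -3051151/1756066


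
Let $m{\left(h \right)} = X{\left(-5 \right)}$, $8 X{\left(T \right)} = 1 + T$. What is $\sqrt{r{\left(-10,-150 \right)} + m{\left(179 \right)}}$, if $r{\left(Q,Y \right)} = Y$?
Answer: $\frac{i \sqrt{602}}{2} \approx 12.268 i$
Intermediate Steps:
$X{\left(T \right)} = \frac{1}{8} + \frac{T}{8}$ ($X{\left(T \right)} = \frac{1 + T}{8} = \frac{1}{8} + \frac{T}{8}$)
$m{\left(h \right)} = - \frac{1}{2}$ ($m{\left(h \right)} = \frac{1}{8} + \frac{1}{8} \left(-5\right) = \frac{1}{8} - \frac{5}{8} = - \frac{1}{2}$)
$\sqrt{r{\left(-10,-150 \right)} + m{\left(179 \right)}} = \sqrt{-150 - \frac{1}{2}} = \sqrt{- \frac{301}{2}} = \frac{i \sqrt{602}}{2}$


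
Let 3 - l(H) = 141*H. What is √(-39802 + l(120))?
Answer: I*√56719 ≈ 238.16*I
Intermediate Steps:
l(H) = 3 - 141*H
√(-39802 + l(120)) = √(-39802 + (3 - 141*120)) = √(-39802 + (3 - 16920)) = √(-39802 - 16917) = √(-56719) = I*√56719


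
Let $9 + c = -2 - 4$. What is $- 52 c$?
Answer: $780$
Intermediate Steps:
$c = -15$ ($c = -9 - 6 = -15$)
$- 52 c = \left(-52\right) \left(-15\right) = 780$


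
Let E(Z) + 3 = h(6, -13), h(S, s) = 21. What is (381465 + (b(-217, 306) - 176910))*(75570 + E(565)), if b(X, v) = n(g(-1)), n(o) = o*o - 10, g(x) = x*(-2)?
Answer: 15461449812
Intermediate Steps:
g(x) = -2*x
n(o) = -10 + o**2 (n(o) = o**2 - 10 = -10 + o**2)
b(X, v) = -6 (b(X, v) = -10 + (-2*(-1))**2 = -10 + 2**2 = -10 + 4 = -6)
E(Z) = 18 (E(Z) = -3 + 21 = 18)
(381465 + (b(-217, 306) - 176910))*(75570 + E(565)) = (381465 + (-6 - 176910))*(75570 + 18) = (381465 - 176916)*75588 = 204549*75588 = 15461449812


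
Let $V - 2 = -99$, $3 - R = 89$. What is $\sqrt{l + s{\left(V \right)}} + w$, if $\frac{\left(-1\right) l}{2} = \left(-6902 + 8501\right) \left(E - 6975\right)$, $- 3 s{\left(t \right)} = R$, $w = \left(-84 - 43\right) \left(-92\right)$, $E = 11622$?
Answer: $11684 + \frac{8 i \sqrt{2089839}}{3} \approx 11684.0 + 3855.0 i$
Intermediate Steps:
$R = -86$ ($R = 3 - 89 = -86$)
$V = -97$ ($V = 2 - 99 = -97$)
$w = 11684$ ($w = \left(-127\right) \left(-92\right) = 11684$)
$s{\left(t \right)} = \frac{86}{3}$ ($s{\left(t \right)} = \left(- \frac{1}{3}\right) \left(-86\right) = \frac{86}{3}$)
$l = -14861106$ ($l = - 2 \left(-6902 + 8501\right) \left(11622 - 6975\right) = - 2 \cdot 1599 \cdot 4647 = \left(-2\right) 7430553 = -14861106$)
$\sqrt{l + s{\left(V \right)}} + w = \sqrt{-14861106 + \frac{86}{3}} + 11684 = \sqrt{- \frac{44583232}{3}} + 11684 = \frac{8 i \sqrt{2089839}}{3} + 11684 = 11684 + \frac{8 i \sqrt{2089839}}{3}$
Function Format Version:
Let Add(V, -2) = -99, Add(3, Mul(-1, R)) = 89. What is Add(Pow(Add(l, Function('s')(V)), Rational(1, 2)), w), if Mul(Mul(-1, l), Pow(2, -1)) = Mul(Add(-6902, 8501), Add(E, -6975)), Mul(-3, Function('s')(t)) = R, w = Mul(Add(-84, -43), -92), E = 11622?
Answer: Add(11684, Mul(Rational(8, 3), I, Pow(2089839, Rational(1, 2)))) ≈ Add(11684., Mul(3855.0, I))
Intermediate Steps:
R = -86 (R = Add(3, Mul(-1, 89)) = Add(3, -89) = -86)
V = -97 (V = Add(2, -99) = -97)
w = 11684 (w = Mul(-127, -92) = 11684)
Function('s')(t) = Rational(86, 3) (Function('s')(t) = Mul(Rational(-1, 3), -86) = Rational(86, 3))
l = -14861106 (l = Mul(-2, Mul(Add(-6902, 8501), Add(11622, -6975))) = Mul(-2, Mul(1599, 4647)) = Mul(-2, 7430553) = -14861106)
Add(Pow(Add(l, Function('s')(V)), Rational(1, 2)), w) = Add(Pow(Add(-14861106, Rational(86, 3)), Rational(1, 2)), 11684) = Add(Pow(Rational(-44583232, 3), Rational(1, 2)), 11684) = Add(Mul(Rational(8, 3), I, Pow(2089839, Rational(1, 2))), 11684) = Add(11684, Mul(Rational(8, 3), I, Pow(2089839, Rational(1, 2))))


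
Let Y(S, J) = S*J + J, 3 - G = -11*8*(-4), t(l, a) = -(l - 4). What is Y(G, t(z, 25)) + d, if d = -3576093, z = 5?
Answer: -3575745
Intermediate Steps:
t(l, a) = 4 - l (t(l, a) = -(-4 + l) = 4 - l)
G = -349 (G = 3 - (-11*8)*(-4) = 3 - (-88)*(-4) = 3 - 1*352 = 3 - 352 = -349)
Y(S, J) = J + J*S (Y(S, J) = J*S + J = J + J*S)
Y(G, t(z, 25)) + d = (4 - 1*5)*(1 - 349) - 3576093 = (4 - 5)*(-348) - 3576093 = -1*(-348) - 3576093 = 348 - 3576093 = -3575745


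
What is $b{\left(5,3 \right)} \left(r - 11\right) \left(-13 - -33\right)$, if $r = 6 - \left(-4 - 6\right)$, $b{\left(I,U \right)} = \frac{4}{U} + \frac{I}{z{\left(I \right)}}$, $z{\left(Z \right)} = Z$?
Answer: $\frac{700}{3} \approx 233.33$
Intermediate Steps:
$b{\left(I,U \right)} = 1 + \frac{4}{U}$ ($b{\left(I,U \right)} = \frac{4}{U} + \frac{I}{I} = \frac{4}{U} + 1 = 1 + \frac{4}{U}$)
$r = 16$ ($r = 6 - \left(-4 - 6\right) = 6 - -10 = 6 + 10 = 16$)
$b{\left(5,3 \right)} \left(r - 11\right) \left(-13 - -33\right) = \frac{4 + 3}{3} \left(16 - 11\right) \left(-13 - -33\right) = \frac{1}{3} \cdot 7 \cdot 5 \left(-13 + 33\right) = \frac{7}{3} \cdot 5 \cdot 20 = \frac{35}{3} \cdot 20 = \frac{700}{3}$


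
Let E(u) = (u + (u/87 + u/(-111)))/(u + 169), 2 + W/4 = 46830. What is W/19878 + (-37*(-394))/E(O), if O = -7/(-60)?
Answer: 4732596385454590/224512071 ≈ 2.1079e+7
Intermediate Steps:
W = 187312 (W = -8 + 4*46830 = -8 + 187320 = 187312)
O = 7/60 (O = -7*(-1/60) = 7/60 ≈ 0.11667)
E(u) = 3227*u/(3219*(169 + u)) (E(u) = (u + (u*(1/87) + u*(-1/111)))/(169 + u) = (u + (u/87 - u/111))/(169 + u) = (u + 8*u/3219)/(169 + u) = (3227*u/3219)/(169 + u) = 3227*u/(3219*(169 + u)))
W/19878 + (-37*(-394))/E(O) = 187312/19878 + (-37*(-394))/(((3227/3219)*(7/60)/(169 + 7/60))) = 187312*(1/19878) + 14578/(((3227/3219)*(7/60)/(10147/60))) = 93656/9939 + 14578/(((3227/3219)*(7/60)*(60/10147))) = 93656/9939 + 14578/(22589/32663193) = 93656/9939 + 14578*(32663193/22589) = 93656/9939 + 476164027554/22589 = 4732596385454590/224512071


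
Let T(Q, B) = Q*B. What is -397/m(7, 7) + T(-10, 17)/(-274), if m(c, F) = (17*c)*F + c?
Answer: 17011/115080 ≈ 0.14782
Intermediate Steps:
T(Q, B) = B*Q
m(c, F) = c + 17*F*c (m(c, F) = 17*F*c + c = c + 17*F*c)
-397/m(7, 7) + T(-10, 17)/(-274) = -397*1/(7*(1 + 17*7)) + (17*(-10))/(-274) = -397*1/(7*(1 + 119)) - 170*(-1/274) = -397/(7*120) + 85/137 = -397/840 + 85/137 = 17011/115080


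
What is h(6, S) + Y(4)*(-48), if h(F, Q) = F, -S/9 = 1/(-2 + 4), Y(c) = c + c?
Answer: -378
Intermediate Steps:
Y(c) = 2*c
S = -9/2 (S = -9/(-2 + 4) = -9/2 ≈ -4.5000)
h(6, S) + Y(4)*(-48) = 6 + (2*4)*(-48) = 6 + 8*(-48) = 6 - 384 = -378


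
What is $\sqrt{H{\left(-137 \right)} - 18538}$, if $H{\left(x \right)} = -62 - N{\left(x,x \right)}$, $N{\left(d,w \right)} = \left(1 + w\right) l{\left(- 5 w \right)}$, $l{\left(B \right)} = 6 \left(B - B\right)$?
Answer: $10 i \sqrt{186} \approx 136.38 i$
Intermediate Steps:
$l{\left(B \right)} = 0$ ($l{\left(B \right)} = 6 \cdot 0 = 0$)
$N{\left(d,w \right)} = 0$ ($N{\left(d,w \right)} = \left(1 + w\right) 0 = 0$)
$H{\left(x \right)} = -62$ ($H{\left(x \right)} = -62 - 0 = -62 + 0 = -62$)
$\sqrt{H{\left(-137 \right)} - 18538} = \sqrt{-62 - 18538} = \sqrt{-18600} = 10 i \sqrt{186}$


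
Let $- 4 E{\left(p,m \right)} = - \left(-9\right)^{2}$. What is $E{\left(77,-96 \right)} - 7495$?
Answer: $- \frac{29899}{4} \approx -7474.8$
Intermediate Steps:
$E{\left(p,m \right)} = \frac{81}{4}$ ($E{\left(p,m \right)} = - \frac{\left(-1\right) \left(-9\right)^{2}}{4} = - \frac{\left(-1\right) 81}{4} = \left(- \frac{1}{4}\right) \left(-81\right) = \frac{81}{4}$)
$E{\left(77,-96 \right)} - 7495 = \frac{81}{4} - 7495 = - \frac{29899}{4}$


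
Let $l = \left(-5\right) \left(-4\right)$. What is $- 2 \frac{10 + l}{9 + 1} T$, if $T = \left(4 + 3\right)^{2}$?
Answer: $-294$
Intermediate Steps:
$l = 20$
$T = 49$ ($T = 7^{2} = 49$)
$- 2 \frac{10 + l}{9 + 1} T = - 2 \frac{10 + 20}{9 + 1} \cdot 49 = - 2 \cdot \frac{30}{10} \cdot 49 = - 2 \cdot 30 \cdot \frac{1}{10} \cdot 49 = \left(-2\right) 3 \cdot 49 = \left(-6\right) 49 = -294$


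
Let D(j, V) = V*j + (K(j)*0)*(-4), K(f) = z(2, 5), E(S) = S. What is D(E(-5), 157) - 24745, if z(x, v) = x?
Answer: -25530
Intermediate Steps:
K(f) = 2
D(j, V) = V*j (D(j, V) = V*j + (2*0)*(-4) = V*j + 0*(-4) = V*j + 0 = V*j)
D(E(-5), 157) - 24745 = 157*(-5) - 24745 = -785 - 24745 = -25530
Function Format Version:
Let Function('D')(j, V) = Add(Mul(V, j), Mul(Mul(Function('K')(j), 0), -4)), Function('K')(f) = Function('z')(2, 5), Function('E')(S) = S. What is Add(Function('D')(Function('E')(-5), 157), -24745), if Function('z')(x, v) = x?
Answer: -25530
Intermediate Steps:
Function('K')(f) = 2
Function('D')(j, V) = Mul(V, j) (Function('D')(j, V) = Add(Mul(V, j), Mul(Mul(2, 0), -4)) = Add(Mul(V, j), Mul(0, -4)) = Add(Mul(V, j), 0) = Mul(V, j))
Add(Function('D')(Function('E')(-5), 157), -24745) = Add(Mul(157, -5), -24745) = Add(-785, -24745) = -25530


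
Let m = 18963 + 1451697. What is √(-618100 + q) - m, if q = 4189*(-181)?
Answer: -1470660 + I*√1376309 ≈ -1.4707e+6 + 1173.2*I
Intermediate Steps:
q = -758209
m = 1470660
√(-618100 + q) - m = √(-618100 - 758209) - 1*1470660 = √(-1376309) - 1470660 = I*√1376309 - 1470660 = -1470660 + I*√1376309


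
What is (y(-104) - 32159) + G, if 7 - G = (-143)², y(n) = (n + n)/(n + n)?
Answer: -52600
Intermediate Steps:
y(n) = 1 (y(n) = (2*n)/((2*n)) = (2*n)*(1/(2*n)) = 1)
G = -20442 (G = 7 - 1*(-143)² = 7 - 1*20449 = 7 - 20449 = -20442)
(y(-104) - 32159) + G = (1 - 32159) - 20442 = -32158 - 20442 = -52600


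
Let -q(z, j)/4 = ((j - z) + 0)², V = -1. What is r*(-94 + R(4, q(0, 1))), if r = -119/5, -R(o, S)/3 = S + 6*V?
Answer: 7616/5 ≈ 1523.2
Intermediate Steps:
q(z, j) = -4*(j - z)² (q(z, j) = -4*((j - z) + 0)² = -4*(j - z)²)
R(o, S) = 18 - 3*S (R(o, S) = -3*(S + 6*(-1)) = -3*(S - 6) = -3*(-6 + S) = 18 - 3*S)
r = -119/5 (r = -119*⅕ = -119/5 ≈ -23.800)
r*(-94 + R(4, q(0, 1))) = -119*(-94 + (18 - (-12)*(1 - 1*0)²))/5 = -119*(-94 + (18 - (-12)*(1 + 0)²))/5 = -119*(-94 + (18 - (-12)*1²))/5 = -119*(-94 + (18 - (-12)))/5 = -119*(-94 + (18 - 3*(-4)))/5 = -119*(-94 + (18 + 12))/5 = -119*(-94 + 30)/5 = -119/5*(-64) = 7616/5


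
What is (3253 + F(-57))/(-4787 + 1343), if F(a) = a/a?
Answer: -1627/1722 ≈ -0.94483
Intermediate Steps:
F(a) = 1
(3253 + F(-57))/(-4787 + 1343) = (3253 + 1)/(-4787 + 1343) = 3254/(-3444) = 3254*(-1/3444) = -1627/1722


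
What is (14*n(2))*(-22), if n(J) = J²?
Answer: -1232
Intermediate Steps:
(14*n(2))*(-22) = (14*2²)*(-22) = (14*4)*(-22) = 56*(-22) = -1232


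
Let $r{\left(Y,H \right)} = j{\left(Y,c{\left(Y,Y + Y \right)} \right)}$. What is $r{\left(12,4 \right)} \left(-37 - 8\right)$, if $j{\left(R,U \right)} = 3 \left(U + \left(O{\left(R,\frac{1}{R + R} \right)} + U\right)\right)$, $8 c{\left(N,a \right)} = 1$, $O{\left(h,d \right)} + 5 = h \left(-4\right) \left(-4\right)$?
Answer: $- \frac{101115}{4} \approx -25279.0$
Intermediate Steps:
$O{\left(h,d \right)} = -5 + 16 h$ ($O{\left(h,d \right)} = -5 + h \left(-4\right) \left(-4\right) = -5 + - 4 h \left(-4\right) = -5 + 16 h$)
$c{\left(N,a \right)} = \frac{1}{8}$ ($c{\left(N,a \right)} = \frac{1}{8} \cdot 1 = \frac{1}{8}$)
$j{\left(R,U \right)} = -15 + 6 U + 48 R$ ($j{\left(R,U \right)} = 3 \left(U + \left(\left(-5 + 16 R\right) + U\right)\right) = 3 \left(U + \left(-5 + U + 16 R\right)\right) = 3 \left(-5 + 2 U + 16 R\right) = -15 + 6 U + 48 R$)
$r{\left(Y,H \right)} = - \frac{57}{4} + 48 Y$ ($r{\left(Y,H \right)} = -15 + 6 \cdot \frac{1}{8} + 48 Y = -15 + \frac{3}{4} + 48 Y = - \frac{57}{4} + 48 Y$)
$r{\left(12,4 \right)} \left(-37 - 8\right) = \left(- \frac{57}{4} + 48 \cdot 12\right) \left(-37 - 8\right) = \left(- \frac{57}{4} + 576\right) \left(-45\right) = \frac{2247}{4} \left(-45\right) = - \frac{101115}{4}$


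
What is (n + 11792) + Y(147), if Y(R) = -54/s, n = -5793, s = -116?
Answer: 347969/58 ≈ 5999.5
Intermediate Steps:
Y(R) = 27/58 (Y(R) = -54/(-116) = -54*(-1/116) = 27/58)
(n + 11792) + Y(147) = (-5793 + 11792) + 27/58 = 5999 + 27/58 = 347969/58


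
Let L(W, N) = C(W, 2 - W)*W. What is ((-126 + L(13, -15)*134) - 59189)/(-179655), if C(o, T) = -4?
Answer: 9469/25665 ≈ 0.36895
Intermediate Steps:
L(W, N) = -4*W
((-126 + L(13, -15)*134) - 59189)/(-179655) = ((-126 - 4*13*134) - 59189)/(-179655) = ((-126 - 52*134) - 59189)*(-1/179655) = ((-126 - 6968) - 59189)*(-1/179655) = (-7094 - 59189)*(-1/179655) = -66283*(-1/179655) = 9469/25665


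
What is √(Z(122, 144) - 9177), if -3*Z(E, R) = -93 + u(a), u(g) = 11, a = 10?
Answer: I*√82347/3 ≈ 95.654*I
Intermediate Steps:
Z(E, R) = 82/3 (Z(E, R) = -(-93 + 11)/3 = -⅓*(-82) = 82/3)
√(Z(122, 144) - 9177) = √(82/3 - 9177) = √(-27449/3) = I*√82347/3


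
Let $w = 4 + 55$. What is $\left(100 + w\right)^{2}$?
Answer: $25281$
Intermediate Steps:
$w = 59$
$\left(100 + w\right)^{2} = \left(100 + 59\right)^{2} = 159^{2} = 25281$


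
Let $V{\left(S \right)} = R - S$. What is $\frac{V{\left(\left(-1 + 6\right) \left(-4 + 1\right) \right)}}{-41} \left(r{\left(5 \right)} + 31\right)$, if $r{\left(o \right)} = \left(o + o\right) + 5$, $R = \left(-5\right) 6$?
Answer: $\frac{690}{41} \approx 16.829$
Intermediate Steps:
$R = -30$
$r{\left(o \right)} = 5 + 2 o$ ($r{\left(o \right)} = 2 o + 5 = 5 + 2 o$)
$V{\left(S \right)} = -30 - S$
$\frac{V{\left(\left(-1 + 6\right) \left(-4 + 1\right) \right)}}{-41} \left(r{\left(5 \right)} + 31\right) = \frac{-30 - \left(-1 + 6\right) \left(-4 + 1\right)}{-41} \left(\left(5 + 2 \cdot 5\right) + 31\right) = \left(-30 - 5 \left(-3\right)\right) \left(- \frac{1}{41}\right) \left(\left(5 + 10\right) + 31\right) = \left(-30 - -15\right) \left(- \frac{1}{41}\right) \left(15 + 31\right) = \left(-30 + 15\right) \left(- \frac{1}{41}\right) 46 = \left(-15\right) \left(- \frac{1}{41}\right) 46 = \frac{15}{41} \cdot 46 = \frac{690}{41}$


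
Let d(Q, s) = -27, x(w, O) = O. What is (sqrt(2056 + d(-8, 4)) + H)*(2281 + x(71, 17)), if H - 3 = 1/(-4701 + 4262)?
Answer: 3024168/439 + 2298*sqrt(2029) ≈ 1.1040e+5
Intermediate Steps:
H = 1316/439 (H = 3 + 1/(-4701 + 4262) = 3 + 1/(-439) = 3 - 1/439 = 1316/439 ≈ 2.9977)
(sqrt(2056 + d(-8, 4)) + H)*(2281 + x(71, 17)) = (sqrt(2056 - 27) + 1316/439)*(2281 + 17) = (sqrt(2029) + 1316/439)*2298 = (1316/439 + sqrt(2029))*2298 = 3024168/439 + 2298*sqrt(2029)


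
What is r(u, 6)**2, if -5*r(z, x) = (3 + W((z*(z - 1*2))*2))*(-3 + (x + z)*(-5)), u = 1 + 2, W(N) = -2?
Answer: 2304/25 ≈ 92.160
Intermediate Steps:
u = 3
r(z, x) = 3/5 + x + z (r(z, x) = -(3 - 2)*(-3 + (x + z)*(-5))/5 = -(-3 + (-5*x - 5*z))/5 = -(-3 - 5*x - 5*z)/5 = 3/5 + x + z)
r(u, 6)**2 = (3/5 + 6 + 3)**2 = (48/5)**2 = 2304/25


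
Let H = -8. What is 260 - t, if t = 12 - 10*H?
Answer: 168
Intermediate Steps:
t = 92 (t = 12 - 10*(-8) = 12 + 80 = 92)
260 - t = 260 - 1*92 = 260 - 92 = 168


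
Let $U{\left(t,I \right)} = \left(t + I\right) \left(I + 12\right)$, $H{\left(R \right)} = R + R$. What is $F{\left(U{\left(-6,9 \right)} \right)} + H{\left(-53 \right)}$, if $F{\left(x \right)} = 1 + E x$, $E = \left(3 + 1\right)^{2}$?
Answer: $903$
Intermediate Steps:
$E = 16$ ($E = 4^{2} = 16$)
$H{\left(R \right)} = 2 R$
$U{\left(t,I \right)} = \left(12 + I\right) \left(I + t\right)$ ($U{\left(t,I \right)} = \left(I + t\right) \left(12 + I\right) = \left(12 + I\right) \left(I + t\right)$)
$F{\left(x \right)} = 1 + 16 x$
$F{\left(U{\left(-6,9 \right)} \right)} + H{\left(-53 \right)} = \left(1 + 16 \left(9^{2} + 12 \cdot 9 + 12 \left(-6\right) + 9 \left(-6\right)\right)\right) + 2 \left(-53\right) = \left(1 + 16 \left(81 + 108 - 72 - 54\right)\right) - 106 = \left(1 + 16 \cdot 63\right) - 106 = \left(1 + 1008\right) - 106 = 1009 - 106 = 903$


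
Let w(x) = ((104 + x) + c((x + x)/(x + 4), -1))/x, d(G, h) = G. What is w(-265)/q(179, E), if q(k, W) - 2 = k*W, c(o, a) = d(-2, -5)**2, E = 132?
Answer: 157/6261950 ≈ 2.5072e-5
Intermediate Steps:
c(o, a) = 4 (c(o, a) = (-2)**2 = 4)
w(x) = (108 + x)/x (w(x) = ((104 + x) + 4)/x = (108 + x)/x)
q(k, W) = 2 + W*k (q(k, W) = 2 + k*W = 2 + W*k)
w(-265)/q(179, E) = ((108 - 265)/(-265))/(2 + 132*179) = (-1/265*(-157))/(2 + 23628) = (157/265)/23630 = (157/265)*(1/23630) = 157/6261950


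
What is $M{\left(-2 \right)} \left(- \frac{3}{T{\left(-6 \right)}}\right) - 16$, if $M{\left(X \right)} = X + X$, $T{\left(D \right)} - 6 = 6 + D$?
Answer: $-14$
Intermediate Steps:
$T{\left(D \right)} = 12 + D$ ($T{\left(D \right)} = 6 + \left(6 + D\right) = 12 + D$)
$M{\left(X \right)} = 2 X$
$M{\left(-2 \right)} \left(- \frac{3}{T{\left(-6 \right)}}\right) - 16 = 2 \left(-2\right) \left(- \frac{3}{12 - 6}\right) - 16 = - 4 \left(- \frac{3}{6}\right) - 16 = - 4 \left(\left(-3\right) \frac{1}{6}\right) - 16 = \left(-4\right) \left(- \frac{1}{2}\right) - 16 = 2 - 16 = -14$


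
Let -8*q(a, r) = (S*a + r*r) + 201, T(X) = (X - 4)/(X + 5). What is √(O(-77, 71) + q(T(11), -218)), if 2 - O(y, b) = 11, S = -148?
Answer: I*√381858/8 ≈ 77.243*I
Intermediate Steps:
O(y, b) = -9 (O(y, b) = 2 - 1*11 = 2 - 11 = -9)
T(X) = (-4 + X)/(5 + X)
q(a, r) = -201/8 - r²/8 + 37*a/2 (q(a, r) = -((-148*a + r*r) + 201)/8 = -((-148*a + r²) + 201)/8 = -((r² - 148*a) + 201)/8 = -(201 + r² - 148*a)/8 = -201/8 - r²/8 + 37*a/2)
√(O(-77, 71) + q(T(11), -218)) = √(-9 + (-201/8 - ⅛*(-218)² + 37*((-4 + 11)/(5 + 11))/2)) = √(-9 + (-201/8 - ⅛*47524 + 37*(7/16)/2)) = √(-9 + (-201/8 - 11881/2 + 37*((1/16)*7)/2)) = √(-9 + (-201/8 - 11881/2 + (37/2)*(7/16))) = √(-9 + (-201/8 - 11881/2 + 259/32)) = √(-9 - 190641/32) = √(-190929/32) = I*√381858/8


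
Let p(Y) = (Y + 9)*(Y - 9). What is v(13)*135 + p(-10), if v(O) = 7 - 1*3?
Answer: 559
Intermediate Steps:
v(O) = 4 (v(O) = 7 - 3 = 4)
p(Y) = (-9 + Y)*(9 + Y) (p(Y) = (9 + Y)*(-9 + Y) = (-9 + Y)*(9 + Y))
v(13)*135 + p(-10) = 4*135 + (-81 + (-10)²) = 540 + (-81 + 100) = 540 + 19 = 559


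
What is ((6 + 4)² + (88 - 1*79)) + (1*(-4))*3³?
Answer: 1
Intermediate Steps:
((6 + 4)² + (88 - 1*79)) + (1*(-4))*3³ = (10² + (88 - 79)) - 4*27 = (100 + 9) - 108 = 109 - 108 = 1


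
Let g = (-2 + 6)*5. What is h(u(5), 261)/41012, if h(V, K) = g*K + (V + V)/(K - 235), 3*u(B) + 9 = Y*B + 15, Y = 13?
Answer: 203651/1599468 ≈ 0.12732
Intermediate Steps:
u(B) = 2 + 13*B/3 (u(B) = -3 + (13*B + 15)/3 = -3 + (15 + 13*B)/3 = -3 + (5 + 13*B/3) = 2 + 13*B/3)
g = 20 (g = 4*5 = 20)
h(V, K) = 20*K + 2*V/(-235 + K) (h(V, K) = 20*K + (V + V)/(K - 235) = 20*K + (2*V)/(-235 + K) = 20*K + 2*V/(-235 + K))
h(u(5), 261)/41012 = (2*((2 + (13/3)*5) - 2350*261 + 10*261²)/(-235 + 261))/41012 = (2*((2 + 65/3) - 613350 + 10*68121)/26)*(1/41012) = (2*(1/26)*(71/3 - 613350 + 681210))*(1/41012) = (2*(1/26)*(203651/3))*(1/41012) = (203651/39)*(1/41012) = 203651/1599468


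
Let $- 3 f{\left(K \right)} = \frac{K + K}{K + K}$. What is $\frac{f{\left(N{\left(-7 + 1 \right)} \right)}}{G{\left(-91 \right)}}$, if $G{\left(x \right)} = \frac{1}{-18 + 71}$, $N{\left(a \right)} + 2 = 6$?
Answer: $- \frac{53}{3} \approx -17.667$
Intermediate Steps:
$N{\left(a \right)} = 4$ ($N{\left(a \right)} = -2 + 6 = 4$)
$G{\left(x \right)} = \frac{1}{53}$
$f{\left(K \right)} = - \frac{1}{3}$ ($f{\left(K \right)} = - \frac{\left(K + K\right) \frac{1}{K + K}}{3} = - \frac{2 K \frac{1}{2 K}}{3} = \left(- \frac{1}{3}\right) 1 = - \frac{1}{3}$)
$\frac{f{\left(N{\left(-7 + 1 \right)} \right)}}{G{\left(-91 \right)}} = - \frac{\frac{1}{\frac{1}{53}}}{3} = \left(- \frac{1}{3}\right) 53 = - \frac{53}{3}$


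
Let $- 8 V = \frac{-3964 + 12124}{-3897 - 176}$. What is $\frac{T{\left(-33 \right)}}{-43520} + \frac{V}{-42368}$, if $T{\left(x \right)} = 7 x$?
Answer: $\frac{311078853}{58672053760} \approx 0.005302$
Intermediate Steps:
$V = \frac{1020}{4073}$ ($V = - \frac{\left(-3964 + 12124\right) \frac{1}{-3897 - 176}}{8} = - \frac{8160 \frac{1}{-4073}}{8} = - \frac{8160 \left(- \frac{1}{4073}\right)}{8} = \left(- \frac{1}{8}\right) \left(- \frac{8160}{4073}\right) = \frac{1020}{4073} \approx 0.25043$)
$\frac{T{\left(-33 \right)}}{-43520} + \frac{V}{-42368} = \frac{7 \left(-33\right)}{-43520} + \frac{1020}{4073 \left(-42368\right)} = \left(-231\right) \left(- \frac{1}{43520}\right) + \frac{1020}{4073} \left(- \frac{1}{42368}\right) = \frac{231}{43520} - \frac{255}{43141216} = \frac{311078853}{58672053760}$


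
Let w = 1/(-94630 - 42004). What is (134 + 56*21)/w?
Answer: -178990540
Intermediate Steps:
w = -1/136634 (w = 1/(-136634) = -1/136634 ≈ -7.3188e-6)
(134 + 56*21)/w = (134 + 56*21)/(-1/136634) = (134 + 1176)*(-136634) = 1310*(-136634) = -178990540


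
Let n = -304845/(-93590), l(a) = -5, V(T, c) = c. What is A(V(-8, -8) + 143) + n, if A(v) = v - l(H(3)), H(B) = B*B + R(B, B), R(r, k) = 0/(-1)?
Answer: 2681489/18718 ≈ 143.26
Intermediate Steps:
R(r, k) = 0 (R(r, k) = 0*(-1) = 0)
H(B) = B**2 (H(B) = B*B + 0 = B**2 + 0 = B**2)
A(v) = 5 + v (A(v) = v - 1*(-5) = v + 5 = 5 + v)
n = 60969/18718 (n = -304845*(-1/93590) = 60969/18718 ≈ 3.2572)
A(V(-8, -8) + 143) + n = (5 + (-8 + 143)) + 60969/18718 = (5 + 135) + 60969/18718 = 140 + 60969/18718 = 2681489/18718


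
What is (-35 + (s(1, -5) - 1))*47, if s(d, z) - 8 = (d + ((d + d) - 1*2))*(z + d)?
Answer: -1504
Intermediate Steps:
s(d, z) = 8 + (-2 + 3*d)*(d + z) (s(d, z) = 8 + (d + ((d + d) - 1*2))*(z + d) = 8 + (d + (2*d - 2))*(d + z) = 8 + (d + (-2 + 2*d))*(d + z) = 8 + (-2 + 3*d)*(d + z))
(-35 + (s(1, -5) - 1))*47 = (-35 + ((8 - 2*1 - 2*(-5) + 3*1² + 3*1*(-5)) - 1))*47 = (-35 + ((8 - 2 + 10 + 3*1 - 15) - 1))*47 = (-35 + ((8 - 2 + 10 + 3 - 15) - 1))*47 = (-35 + (4 - 1))*47 = (-35 + 3)*47 = -32*47 = -1504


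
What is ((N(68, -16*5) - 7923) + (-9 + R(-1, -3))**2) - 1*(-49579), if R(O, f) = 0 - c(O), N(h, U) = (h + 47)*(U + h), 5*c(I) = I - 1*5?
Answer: 1008421/25 ≈ 40337.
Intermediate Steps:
c(I) = -1 + I/5 (c(I) = (I - 1*5)/5 = (I - 5)/5 = (-5 + I)/5 = -1 + I/5)
N(h, U) = (47 + h)*(U + h)
R(O, f) = 1 - O/5 (R(O, f) = 0 - (-1 + O/5) = 0 + (1 - O/5) = 1 - O/5)
((N(68, -16*5) - 7923) + (-9 + R(-1, -3))**2) - 1*(-49579) = (((68**2 + 47*(-16*5) + 47*68 - 16*5*68) - 7923) + (-9 + (1 - 1/5*(-1)))**2) - 1*(-49579) = (((4624 + 47*(-80) + 3196 - 80*68) - 7923) + (-9 + (1 + 1/5))**2) + 49579 = (((4624 - 3760 + 3196 - 5440) - 7923) + (-9 + 6/5)**2) + 49579 = ((-1380 - 7923) + (-39/5)**2) + 49579 = (-9303 + 1521/25) + 49579 = -231054/25 + 49579 = 1008421/25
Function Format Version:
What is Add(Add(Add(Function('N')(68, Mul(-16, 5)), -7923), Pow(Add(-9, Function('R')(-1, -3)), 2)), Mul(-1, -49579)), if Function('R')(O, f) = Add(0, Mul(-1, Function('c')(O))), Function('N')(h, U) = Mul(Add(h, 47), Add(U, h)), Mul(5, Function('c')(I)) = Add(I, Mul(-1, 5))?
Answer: Rational(1008421, 25) ≈ 40337.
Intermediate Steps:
Function('c')(I) = Add(-1, Mul(Rational(1, 5), I)) (Function('c')(I) = Mul(Rational(1, 5), Add(I, Mul(-1, 5))) = Mul(Rational(1, 5), Add(I, -5)) = Mul(Rational(1, 5), Add(-5, I)) = Add(-1, Mul(Rational(1, 5), I)))
Function('N')(h, U) = Mul(Add(47, h), Add(U, h))
Function('R')(O, f) = Add(1, Mul(Rational(-1, 5), O)) (Function('R')(O, f) = Add(0, Mul(-1, Add(-1, Mul(Rational(1, 5), O)))) = Add(0, Add(1, Mul(Rational(-1, 5), O))) = Add(1, Mul(Rational(-1, 5), O)))
Add(Add(Add(Function('N')(68, Mul(-16, 5)), -7923), Pow(Add(-9, Function('R')(-1, -3)), 2)), Mul(-1, -49579)) = Add(Add(Add(Add(Pow(68, 2), Mul(47, Mul(-16, 5)), Mul(47, 68), Mul(Mul(-16, 5), 68)), -7923), Pow(Add(-9, Add(1, Mul(Rational(-1, 5), -1))), 2)), Mul(-1, -49579)) = Add(Add(Add(Add(4624, Mul(47, -80), 3196, Mul(-80, 68)), -7923), Pow(Add(-9, Add(1, Rational(1, 5))), 2)), 49579) = Add(Add(Add(Add(4624, -3760, 3196, -5440), -7923), Pow(Add(-9, Rational(6, 5)), 2)), 49579) = Add(Add(Add(-1380, -7923), Pow(Rational(-39, 5), 2)), 49579) = Add(Add(-9303, Rational(1521, 25)), 49579) = Add(Rational(-231054, 25), 49579) = Rational(1008421, 25)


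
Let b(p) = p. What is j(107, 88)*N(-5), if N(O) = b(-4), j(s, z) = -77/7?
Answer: 44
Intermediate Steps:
j(s, z) = -11 (j(s, z) = -77*1/7 = -11)
N(O) = -4
j(107, 88)*N(-5) = -11*(-4) = 44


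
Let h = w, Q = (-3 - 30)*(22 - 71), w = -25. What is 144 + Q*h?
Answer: -40281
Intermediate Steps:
Q = 1617 (Q = -33*(-49) = 1617)
h = -25
144 + Q*h = 144 + 1617*(-25) = 144 - 40425 = -40281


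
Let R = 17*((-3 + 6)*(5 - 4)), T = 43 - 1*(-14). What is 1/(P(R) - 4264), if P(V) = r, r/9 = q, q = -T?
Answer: -1/4777 ≈ -0.00020934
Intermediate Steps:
T = 57 (T = 43 + 14 = 57)
q = -57 (q = -1*57 = -57)
r = -513 (r = 9*(-57) = -513)
R = 51 (R = 17*(3*1) = 17*3 = 51)
P(V) = -513
1/(P(R) - 4264) = 1/(-513 - 4264) = 1/(-4777) = -1/4777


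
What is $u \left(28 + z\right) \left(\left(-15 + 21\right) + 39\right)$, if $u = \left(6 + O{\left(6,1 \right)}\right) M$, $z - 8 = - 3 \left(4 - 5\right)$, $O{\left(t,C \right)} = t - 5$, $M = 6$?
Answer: $73710$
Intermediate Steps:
$O{\left(t,C \right)} = -5 + t$
$z = 11$ ($z = 8 - 3 \left(4 - 5\right) = 8 - -3 = 8 + 3 = 11$)
$u = 42$ ($u = \left(6 + \left(-5 + 6\right)\right) 6 = \left(6 + 1\right) 6 = 7 \cdot 6 = 42$)
$u \left(28 + z\right) \left(\left(-15 + 21\right) + 39\right) = 42 \left(28 + 11\right) \left(\left(-15 + 21\right) + 39\right) = 42 \cdot 39 \left(6 + 39\right) = 1638 \cdot 45 = 73710$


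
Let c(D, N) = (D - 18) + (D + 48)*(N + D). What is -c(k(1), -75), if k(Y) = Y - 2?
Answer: 3591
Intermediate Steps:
k(Y) = -2 + Y
c(D, N) = -18 + D + (48 + D)*(D + N) (c(D, N) = (-18 + D) + (48 + D)*(D + N) = -18 + D + (48 + D)*(D + N))
-c(k(1), -75) = -(-18 + (-2 + 1)² + 48*(-75) + 49*(-2 + 1) + (-2 + 1)*(-75)) = -(-18 + (-1)² - 3600 + 49*(-1) - 1*(-75)) = -(-18 + 1 - 3600 - 49 + 75) = -1*(-3591) = 3591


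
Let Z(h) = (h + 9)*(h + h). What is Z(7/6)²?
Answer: 182329/324 ≈ 562.74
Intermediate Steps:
Z(h) = 2*h*(9 + h) (Z(h) = (9 + h)*(2*h) = 2*h*(9 + h))
Z(7/6)² = (2*(7/6)*(9 + 7/6))² = (2*(7/6)*(61/6))² = (427/18)² = 182329/324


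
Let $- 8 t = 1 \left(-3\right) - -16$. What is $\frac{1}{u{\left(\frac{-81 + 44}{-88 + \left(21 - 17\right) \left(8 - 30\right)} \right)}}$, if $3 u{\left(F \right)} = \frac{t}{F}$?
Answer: $- \frac{111}{286} \approx -0.38811$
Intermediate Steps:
$t = - \frac{13}{8}$ ($t = - \frac{1 \left(-3\right) - -16}{8} = - \frac{-3 + 16}{8} = \left(- \frac{1}{8}\right) 13 = - \frac{13}{8} \approx -1.625$)
$u{\left(F \right)} = - \frac{13}{24 F}$ ($u{\left(F \right)} = \frac{\left(- \frac{13}{8}\right) \frac{1}{F}}{3} = - \frac{13}{24 F}$)
$\frac{1}{u{\left(\frac{-81 + 44}{-88 + \left(21 - 17\right) \left(8 - 30\right)} \right)}} = \frac{1}{\left(- \frac{13}{24}\right) \frac{1}{\left(-81 + 44\right) \frac{1}{-88 + \left(21 - 17\right) \left(8 - 30\right)}}} = \frac{1}{\left(- \frac{13}{24}\right) \frac{1}{\left(-37\right) \frac{1}{-88 + 4 \left(-22\right)}}} = \frac{1}{\left(- \frac{13}{24}\right) \frac{1}{\left(-37\right) \frac{1}{-88 - 88}}} = \frac{1}{\left(- \frac{13}{24}\right) \frac{1}{\left(-37\right) \frac{1}{-176}}} = \frac{1}{\left(- \frac{13}{24}\right) \frac{1}{\left(-37\right) \left(- \frac{1}{176}\right)}} = \frac{1}{\left(- \frac{13}{24}\right) \frac{1}{\frac{37}{176}}} = \frac{1}{\left(- \frac{13}{24}\right) \frac{176}{37}} = \frac{1}{- \frac{286}{111}} = - \frac{111}{286}$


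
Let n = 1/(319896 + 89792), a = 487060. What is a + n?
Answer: 199542637281/409688 ≈ 4.8706e+5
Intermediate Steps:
n = 1/409688 ≈ 2.4409e-6
a + n = 487060 + 1/409688 = 199542637281/409688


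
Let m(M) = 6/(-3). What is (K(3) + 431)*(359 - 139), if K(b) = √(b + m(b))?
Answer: 95040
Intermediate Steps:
m(M) = -2 (m(M) = 6*(-⅓) = -2)
K(b) = √(-2 + b) (K(b) = √(b - 2) = √(-2 + b))
(K(3) + 431)*(359 - 139) = (√(-2 + 3) + 431)*(359 - 139) = (√1 + 431)*220 = (1 + 431)*220 = 432*220 = 95040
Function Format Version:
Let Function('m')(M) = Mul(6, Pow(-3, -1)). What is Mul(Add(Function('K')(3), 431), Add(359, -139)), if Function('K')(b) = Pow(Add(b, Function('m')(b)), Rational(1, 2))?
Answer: 95040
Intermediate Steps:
Function('m')(M) = -2 (Function('m')(M) = Mul(6, Rational(-1, 3)) = -2)
Function('K')(b) = Pow(Add(-2, b), Rational(1, 2)) (Function('K')(b) = Pow(Add(b, -2), Rational(1, 2)) = Pow(Add(-2, b), Rational(1, 2)))
Mul(Add(Function('K')(3), 431), Add(359, -139)) = Mul(Add(Pow(Add(-2, 3), Rational(1, 2)), 431), Add(359, -139)) = Mul(Add(Pow(1, Rational(1, 2)), 431), 220) = Mul(Add(1, 431), 220) = Mul(432, 220) = 95040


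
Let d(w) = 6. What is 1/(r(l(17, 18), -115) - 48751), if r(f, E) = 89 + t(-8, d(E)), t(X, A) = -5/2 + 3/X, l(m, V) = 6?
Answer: -8/389319 ≈ -2.0549e-5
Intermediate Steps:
t(X, A) = -5/2 + 3/X (t(X, A) = -5*1/2 + 3/X = -5/2 + 3/X)
r(f, E) = 689/8 (r(f, E) = 89 + (-5/2 + 3/(-8)) = 89 + (-5/2 + 3*(-1/8)) = 89 + (-5/2 - 3/8) = 89 - 23/8 = 689/8)
1/(r(l(17, 18), -115) - 48751) = 1/(689/8 - 48751) = 1/(-389319/8) = -8/389319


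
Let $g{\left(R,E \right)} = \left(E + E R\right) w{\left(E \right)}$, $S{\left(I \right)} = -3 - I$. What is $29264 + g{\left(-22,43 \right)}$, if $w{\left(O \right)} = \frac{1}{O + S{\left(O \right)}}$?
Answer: $29565$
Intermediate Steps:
$w{\left(O \right)} = - \frac{1}{3}$ ($w{\left(O \right)} = \frac{1}{O - \left(3 + O\right)} = \frac{1}{-3} = - \frac{1}{3}$)
$g{\left(R,E \right)} = - \frac{E}{3} - \frac{E R}{3}$ ($g{\left(R,E \right)} = \left(E + E R\right) \left(- \frac{1}{3}\right) = - \frac{E}{3} - \frac{E R}{3}$)
$29264 + g{\left(-22,43 \right)} = 29264 - \frac{43 \left(1 - 22\right)}{3} = 29264 - \frac{43}{3} \left(-21\right) = 29264 + 301 = 29565$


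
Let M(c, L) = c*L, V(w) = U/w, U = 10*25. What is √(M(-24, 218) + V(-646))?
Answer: I*√545889703/323 ≈ 72.335*I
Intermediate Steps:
U = 250
V(w) = 250/w
M(c, L) = L*c
√(M(-24, 218) + V(-646)) = √(218*(-24) + 250/(-646)) = √(-5232 + 250*(-1/646)) = √(-5232 - 125/323) = √(-1690061/323) = I*√545889703/323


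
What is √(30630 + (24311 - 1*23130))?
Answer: √31811 ≈ 178.36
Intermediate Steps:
√(30630 + (24311 - 1*23130)) = √(30630 + (24311 - 23130)) = √(30630 + 1181) = √31811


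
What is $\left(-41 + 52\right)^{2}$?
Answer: $121$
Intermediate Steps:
$\left(-41 + 52\right)^{2} = 11^{2} = 121$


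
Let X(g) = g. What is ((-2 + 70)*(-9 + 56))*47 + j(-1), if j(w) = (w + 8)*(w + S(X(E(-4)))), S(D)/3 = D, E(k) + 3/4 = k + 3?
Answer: 600673/4 ≈ 1.5017e+5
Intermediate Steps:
E(k) = 9/4 + k (E(k) = -3/4 + (k + 3) = -3/4 + (3 + k) = 9/4 + k)
S(D) = 3*D
j(w) = (8 + w)*(-21/4 + w) (j(w) = (w + 8)*(w + 3*(9/4 - 4)) = (8 + w)*(w + 3*(-7/4)) = (8 + w)*(w - 21/4) = (8 + w)*(-21/4 + w))
((-2 + 70)*(-9 + 56))*47 + j(-1) = ((-2 + 70)*(-9 + 56))*47 + (-42 + (-1)**2 + (11/4)*(-1)) = (68*47)*47 + (-42 + 1 - 11/4) = 3196*47 - 175/4 = 150212 - 175/4 = 600673/4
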